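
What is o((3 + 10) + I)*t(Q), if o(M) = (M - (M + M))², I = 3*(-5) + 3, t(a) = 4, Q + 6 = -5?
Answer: 4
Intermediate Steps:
Q = -11 (Q = -6 - 5 = -11)
I = -12 (I = -15 + 3 = -12)
o(M) = M² (o(M) = (M - 2*M)² = (-M)² = M²)
o((3 + 10) + I)*t(Q) = ((3 + 10) - 12)²*4 = (13 - 12)²*4 = 1²*4 = 1*4 = 4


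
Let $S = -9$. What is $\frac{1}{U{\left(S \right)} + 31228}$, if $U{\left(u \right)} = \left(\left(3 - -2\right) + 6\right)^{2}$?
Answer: $\frac{1}{31349} \approx 3.1899 \cdot 10^{-5}$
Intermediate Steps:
$U{\left(u \right)} = 121$ ($U{\left(u \right)} = \left(\left(3 + 2\right) + 6\right)^{2} = \left(5 + 6\right)^{2} = 11^{2} = 121$)
$\frac{1}{U{\left(S \right)} + 31228} = \frac{1}{121 + 31228} = \frac{1}{31349}$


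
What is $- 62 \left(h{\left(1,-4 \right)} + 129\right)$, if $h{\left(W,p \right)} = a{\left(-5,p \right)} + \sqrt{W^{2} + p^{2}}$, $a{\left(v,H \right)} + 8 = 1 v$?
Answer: $-7192 - 62 \sqrt{17} \approx -7447.6$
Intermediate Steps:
$a{\left(v,H \right)} = -8 + v$ ($a{\left(v,H \right)} = -8 + 1 v = -8 + v$)
$h{\left(W,p \right)} = -13 + \sqrt{W^{2} + p^{2}}$ ($h{\left(W,p \right)} = \left(-8 - 5\right) + \sqrt{W^{2} + p^{2}} = -13 + \sqrt{W^{2} + p^{2}}$)
$- 62 \left(h{\left(1,-4 \right)} + 129\right) = - 62 \left(\left(-13 + \sqrt{1^{2} + \left(-4\right)^{2}}\right) + 129\right) = - 62 \left(\left(-13 + \sqrt{1 + 16}\right) + 129\right) = - 62 \left(\left(-13 + \sqrt{17}\right) + 129\right) = - 62 \left(116 + \sqrt{17}\right) = -7192 - 62 \sqrt{17}$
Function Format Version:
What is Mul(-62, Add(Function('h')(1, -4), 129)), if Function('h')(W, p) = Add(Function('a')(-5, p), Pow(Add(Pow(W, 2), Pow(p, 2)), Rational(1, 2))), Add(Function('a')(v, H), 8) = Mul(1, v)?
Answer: Add(-7192, Mul(-62, Pow(17, Rational(1, 2)))) ≈ -7447.6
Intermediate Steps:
Function('a')(v, H) = Add(-8, v) (Function('a')(v, H) = Add(-8, Mul(1, v)) = Add(-8, v))
Function('h')(W, p) = Add(-13, Pow(Add(Pow(W, 2), Pow(p, 2)), Rational(1, 2))) (Function('h')(W, p) = Add(Add(-8, -5), Pow(Add(Pow(W, 2), Pow(p, 2)), Rational(1, 2))) = Add(-13, Pow(Add(Pow(W, 2), Pow(p, 2)), Rational(1, 2))))
Mul(-62, Add(Function('h')(1, -4), 129)) = Mul(-62, Add(Add(-13, Pow(Add(Pow(1, 2), Pow(-4, 2)), Rational(1, 2))), 129)) = Mul(-62, Add(Add(-13, Pow(Add(1, 16), Rational(1, 2))), 129)) = Mul(-62, Add(Add(-13, Pow(17, Rational(1, 2))), 129)) = Mul(-62, Add(116, Pow(17, Rational(1, 2)))) = Add(-7192, Mul(-62, Pow(17, Rational(1, 2))))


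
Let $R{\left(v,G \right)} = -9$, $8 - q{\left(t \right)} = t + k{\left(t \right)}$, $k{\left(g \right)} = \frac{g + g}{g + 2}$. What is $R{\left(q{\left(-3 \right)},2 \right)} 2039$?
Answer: $-18351$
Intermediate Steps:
$k{\left(g \right)} = \frac{2 g}{2 + g}$
$q{\left(t \right)} = 8 - t - \frac{2 t}{2 + t}$ ($q{\left(t \right)} = 8 - \left(t + \frac{2 t}{2 + t}\right) = 8 - t - \frac{2 t}{2 + t}$)
$R{\left(q{\left(-3 \right)},2 \right)} 2039 = \left(-9\right) 2039 = -18351$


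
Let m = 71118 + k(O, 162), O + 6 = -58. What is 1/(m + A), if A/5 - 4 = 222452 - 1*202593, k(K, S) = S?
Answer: 1/170595 ≈ 5.8618e-6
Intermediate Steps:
O = -64 (O = -6 - 58 = -64)
m = 71280 (m = 71118 + 162 = 71280)
A = 99315 (A = 20 + 5*(222452 - 1*202593) = 20 + 5*(222452 - 202593) = 20 + 5*19859 = 20 + 99295 = 99315)
1/(m + A) = 1/(71280 + 99315) = 1/170595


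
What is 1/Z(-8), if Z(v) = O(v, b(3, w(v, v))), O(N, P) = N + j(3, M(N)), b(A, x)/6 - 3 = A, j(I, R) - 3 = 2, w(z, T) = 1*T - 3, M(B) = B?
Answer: -⅓ ≈ -0.33333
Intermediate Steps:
w(z, T) = -3 + T (w(z, T) = T - 3 = -3 + T)
j(I, R) = 5 (j(I, R) = 3 + 2 = 5)
b(A, x) = 18 + 6*A
O(N, P) = 5 + N (O(N, P) = N + 5 = 5 + N)
Z(v) = 5 + v
1/Z(-8) = 1/(5 - 8) = 1/(-3) = -⅓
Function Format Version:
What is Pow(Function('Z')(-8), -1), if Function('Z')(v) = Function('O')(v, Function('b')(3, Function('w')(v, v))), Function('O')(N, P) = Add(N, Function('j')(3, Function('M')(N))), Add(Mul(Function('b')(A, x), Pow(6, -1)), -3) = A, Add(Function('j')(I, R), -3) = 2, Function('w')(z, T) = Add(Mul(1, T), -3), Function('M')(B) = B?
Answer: Rational(-1, 3) ≈ -0.33333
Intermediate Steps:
Function('w')(z, T) = Add(-3, T) (Function('w')(z, T) = Add(T, -3) = Add(-3, T))
Function('j')(I, R) = 5 (Function('j')(I, R) = Add(3, 2) = 5)
Function('b')(A, x) = Add(18, Mul(6, A))
Function('O')(N, P) = Add(5, N) (Function('O')(N, P) = Add(N, 5) = Add(5, N))
Function('Z')(v) = Add(5, v)
Pow(Function('Z')(-8), -1) = Pow(Add(5, -8), -1) = Pow(-3, -1) = Rational(-1, 3)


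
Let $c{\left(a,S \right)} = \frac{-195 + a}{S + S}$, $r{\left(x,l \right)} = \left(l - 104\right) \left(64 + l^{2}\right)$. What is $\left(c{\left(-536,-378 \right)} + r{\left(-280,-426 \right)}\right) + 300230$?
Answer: $- \frac{72512472589}{756} \approx -9.5916 \cdot 10^{7}$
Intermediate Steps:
$r{\left(x,l \right)} = \left(-104 + l\right) \left(64 + l^{2}\right)$
$c{\left(a,S \right)} = \frac{-195 + a}{2 S}$
$\left(c{\left(-536,-378 \right)} + r{\left(-280,-426 \right)}\right) + 300230 = \left(\frac{-195 - 536}{2 \left(-378\right)} + \left(-6656 + \left(-426\right)^{3} - 104 \left(-426\right)^{2} + 64 \left(-426\right)\right)\right) + 300230 = \left(\frac{1}{2} \left(- \frac{1}{378}\right) \left(-731\right) - 96216200\right) + 300230 = \left(\frac{731}{756} - 96216200\right) + 300230 = - \frac{72739446469}{756} + 300230 = - \frac{72512472589}{756}$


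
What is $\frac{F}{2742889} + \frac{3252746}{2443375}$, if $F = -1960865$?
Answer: $\frac{4130792703819}{6701906410375} \approx 0.61636$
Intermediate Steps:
$\frac{F}{2742889} + \frac{3252746}{2443375} = - \frac{1960865}{2742889} + \frac{3252746}{2443375} = \frac{4130792703819}{6701906410375}$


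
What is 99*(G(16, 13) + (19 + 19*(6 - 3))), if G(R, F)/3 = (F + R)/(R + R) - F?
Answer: 125829/32 ≈ 3932.2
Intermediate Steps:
G(R, F) = -3*F + 3*(F + R)/(2*R) (G(R, F) = 3*((F + R)/(R + R) - F) = 3*((F + R)/((2*R)) - F) = 3*((F + R)*(1/(2*R)) - F) = 3*((F + R)/(2*R) - F) = 3*(-F + (F + R)/(2*R)) = -3*F + 3*(F + R)/(2*R))
99*(G(16, 13) + (19 + 19*(6 - 3))) = 99*((3/2 - 3*13 + (3/2)*13/16) + (19 + 19*(6 - 3))) = 99*((3/2 - 39 + (3/2)*13*(1/16)) + (19 + 19*3)) = 99*((3/2 - 39 + 39/32) + (19 + 57)) = 99*(-1161/32 + 76) = 99*(1271/32) = 125829/32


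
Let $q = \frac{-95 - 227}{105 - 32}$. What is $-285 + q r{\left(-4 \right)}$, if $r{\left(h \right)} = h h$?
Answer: $- \frac{25957}{73} \approx -355.58$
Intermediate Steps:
$r{\left(h \right)} = h^{2}$
$q = - \frac{322}{73} \approx -4.411$
$-285 + q r{\left(-4 \right)} = -285 - \frac{322 \left(-4\right)^{2}}{73} = -285 - \frac{5152}{73} = - \frac{25957}{73}$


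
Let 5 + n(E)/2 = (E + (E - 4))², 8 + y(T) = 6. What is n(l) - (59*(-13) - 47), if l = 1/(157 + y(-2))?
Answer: 20079948/24025 ≈ 835.79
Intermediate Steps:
y(T) = -2 (y(T) = -8 + 6 = -2)
l = 1/155 (l = 1/(157 - 2) = 1/155 ≈ 0.0064516)
n(E) = -10 + 2*(-4 + 2*E)² (n(E) = -10 + 2*(E + (E - 4))² = -10 + 2*(E + (-4 + E))² = -10 + 2*(-4 + 2*E)²)
n(l) - (59*(-13) - 47) = (-10 + 8*(-2 + 1/155)²) - (59*(-13) - 47) = (-10 + 8*(-309/155)²) - (-767 - 47) = (-10 + 8*(95481/24025)) - 1*(-814) = (-10 + 763848/24025) + 814 = 523598/24025 + 814 = 20079948/24025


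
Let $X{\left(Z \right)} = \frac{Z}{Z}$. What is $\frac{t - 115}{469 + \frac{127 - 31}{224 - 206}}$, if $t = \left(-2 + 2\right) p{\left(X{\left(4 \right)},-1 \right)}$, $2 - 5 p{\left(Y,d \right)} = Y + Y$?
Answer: $- \frac{345}{1423} \approx -0.24245$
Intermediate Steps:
$X{\left(Z \right)} = 1$
$p{\left(Y,d \right)} = \frac{2}{5} - \frac{2 Y}{5}$ ($p{\left(Y,d \right)} = \frac{2}{5} - \frac{Y + Y}{5} = \frac{2}{5} - \frac{2 Y}{5}$)
$t = 0$ ($t = \left(-2 + 2\right) \left(\frac{2}{5} - \frac{2}{5}\right) = 0 \left(\frac{2}{5} - \frac{2}{5}\right) = 0 \cdot 0 = 0$)
$\frac{t - 115}{469 + \frac{127 - 31}{224 - 206}} = \frac{0 - 115}{469 + \frac{127 - 31}{224 - 206}} = - \frac{115}{469 + \frac{96}{18}} = - \frac{115}{469 + 96 \cdot \frac{1}{18}} = - \frac{115}{469 + \frac{16}{3}} = - \frac{115}{\frac{1423}{3}} = \left(-115\right) \frac{3}{1423} = - \frac{345}{1423}$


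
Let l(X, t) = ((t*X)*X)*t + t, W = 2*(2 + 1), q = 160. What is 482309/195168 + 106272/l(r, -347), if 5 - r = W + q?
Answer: 752682827116187/304571505037728 ≈ 2.4713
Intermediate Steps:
W = 6 (W = 2*3 = 6)
r = -161 (r = 5 - (6 + 160) = 5 - 1*166 = 5 - 166 = -161)
l(X, t) = t + X²*t² (l(X, t) = ((X*t)*X)*t + t = (t*X²)*t + t = X²*t² + t = t + X²*t²)
482309/195168 + 106272/l(r, -347) = 482309/195168 + 106272/((-347*(1 - 347*(-161)²))) = 482309*(1/195168) + 106272/((-347*(1 - 347*25921))) = 482309/195168 + 106272/((-347*(1 - 8994587))) = 482309/195168 + 106272/((-347*(-8994586))) = 482309/195168 + 106272/3121121342 = 482309/195168 + 106272*(1/3121121342) = 482309/195168 + 53136/1560560671 = 752682827116187/304571505037728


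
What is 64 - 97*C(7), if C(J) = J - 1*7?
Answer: 64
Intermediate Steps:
C(J) = -7 + J (C(J) = J - 7 = -7 + J)
64 - 97*C(7) = 64 - 97*(-7 + 7) = 64 - 97*0 = 64 + 0 = 64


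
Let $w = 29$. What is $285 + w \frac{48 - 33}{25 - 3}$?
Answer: $\frac{6705}{22} \approx 304.77$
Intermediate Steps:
$285 + w \frac{48 - 33}{25 - 3} = 285 + 29 \frac{48 - 33}{25 - 3} = 285 + 29 \cdot \frac{15}{22} = 285 + \frac{435}{22} = \frac{6705}{22}$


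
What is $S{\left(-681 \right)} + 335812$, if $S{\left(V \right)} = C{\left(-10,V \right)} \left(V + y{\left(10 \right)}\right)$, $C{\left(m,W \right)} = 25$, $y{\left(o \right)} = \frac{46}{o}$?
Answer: $318902$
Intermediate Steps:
$S{\left(V \right)} = 115 + 25 V$ ($S{\left(V \right)} = 25 \left(V + \frac{46}{10}\right) = 25 \left(V + 46 \cdot \frac{1}{10}\right) = 25 \left(V + \frac{23}{5}\right) = 25 \left(\frac{23}{5} + V\right) = 115 + 25 V$)
$S{\left(-681 \right)} + 335812 = \left(115 + 25 \left(-681\right)\right) + 335812 = \left(115 - 17025\right) + 335812 = -16910 + 335812 = 318902$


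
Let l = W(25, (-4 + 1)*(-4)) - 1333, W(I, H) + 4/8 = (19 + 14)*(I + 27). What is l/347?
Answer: 765/694 ≈ 1.1023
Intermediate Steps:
W(I, H) = 1781/2 + 33*I (W(I, H) = -½ + (19 + 14)*(I + 27) = -½ + 33*(27 + I) = -½ + (891 + 33*I) = 1781/2 + 33*I)
l = 765/2 (l = (1781/2 + 33*25) - 1333 = (1781/2 + 825) - 1333 = 3431/2 - 1333 = 765/2 ≈ 382.50)
l/347 = (765/2)/347 = (765/2)*(1/347) = 765/694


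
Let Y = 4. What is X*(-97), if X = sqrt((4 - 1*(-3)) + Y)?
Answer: -97*sqrt(11) ≈ -321.71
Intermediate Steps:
X = sqrt(11) (X = sqrt((4 - 1*(-3)) + 4) = sqrt((4 + 3) + 4) = sqrt(7 + 4) = sqrt(11) ≈ 3.3166)
X*(-97) = sqrt(11)*(-97) = -97*sqrt(11)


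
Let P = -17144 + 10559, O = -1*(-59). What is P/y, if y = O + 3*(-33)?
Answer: 1317/8 ≈ 164.63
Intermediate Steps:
O = 59
y = -40 (y = 59 + 3*(-33) = 59 - 99 = -40)
P = -6585
P/y = -6585/(-40) = -6585*(-1/40) = 1317/8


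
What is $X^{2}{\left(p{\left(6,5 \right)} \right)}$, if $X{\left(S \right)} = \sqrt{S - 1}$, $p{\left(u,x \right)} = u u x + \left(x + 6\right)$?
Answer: $190$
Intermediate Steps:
$p{\left(u,x \right)} = 6 + x + x u^{2}$ ($p{\left(u,x \right)} = u^{2} x + \left(6 + x\right) = x u^{2} + \left(6 + x\right) = 6 + x + x u^{2}$)
$X{\left(S \right)} = \sqrt{-1 + S}$
$X^{2}{\left(p{\left(6,5 \right)} \right)} = \left(\sqrt{-1 + \left(6 + 5 + 5 \cdot 6^{2}\right)}\right)^{2} = \left(\sqrt{-1 + \left(6 + 5 + 5 \cdot 36\right)}\right)^{2} = \left(\sqrt{-1 + \left(6 + 5 + 180\right)}\right)^{2} = \left(\sqrt{-1 + 191}\right)^{2} = \left(\sqrt{190}\right)^{2} = 190$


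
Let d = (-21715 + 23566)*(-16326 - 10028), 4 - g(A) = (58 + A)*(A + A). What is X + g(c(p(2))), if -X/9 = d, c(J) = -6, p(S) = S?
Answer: 439031914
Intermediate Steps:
g(A) = 4 - 2*A*(58 + A) (g(A) = 4 - (58 + A)*(A + A) = 4 - (58 + A)*2*A = 4 - 2*A*(58 + A))
d = -48781254 (d = 1851*(-26354) = -48781254)
X = 439031286 (X = -9*(-48781254) = 439031286)
X + g(c(p(2))) = 439031286 + (4 - 116*(-6) - 2*(-6)²) = 439031286 + (4 + 696 - 2*36) = 439031286 + (4 + 696 - 72) = 439031286 + 628 = 439031914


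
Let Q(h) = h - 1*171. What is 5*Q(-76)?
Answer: -1235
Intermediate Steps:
Q(h) = -171 + h (Q(h) = h - 171 = -171 + h)
5*Q(-76) = 5*(-171 - 76) = 5*(-247) = -1235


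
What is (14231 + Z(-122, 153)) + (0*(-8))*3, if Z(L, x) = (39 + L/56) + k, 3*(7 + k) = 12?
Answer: 399415/28 ≈ 14265.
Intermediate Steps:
k = -3 (k = -7 + (1/3)*12 = -7 + 4 = -3)
Z(L, x) = 36 + L/56 (Z(L, x) = (39 + L/56) - 3 = 36 + L/56)
(14231 + Z(-122, 153)) + (0*(-8))*3 = (14231 + (36 + (1/56)*(-122))) + (0*(-8))*3 = (14231 + (36 - 61/28)) + 0*3 = (14231 + 947/28) + 0 = 399415/28 + 0 = 399415/28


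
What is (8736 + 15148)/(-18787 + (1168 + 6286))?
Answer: -3412/1619 ≈ -2.1075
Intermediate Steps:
(8736 + 15148)/(-18787 + (1168 + 6286)) = 23884/(-18787 + 7454) = 23884/(-11333) = 23884*(-1/11333) = -3412/1619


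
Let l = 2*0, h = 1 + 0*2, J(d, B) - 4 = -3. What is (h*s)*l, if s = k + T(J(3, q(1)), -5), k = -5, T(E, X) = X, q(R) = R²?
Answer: 0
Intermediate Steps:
J(d, B) = 1 (J(d, B) = 4 - 3 = 1)
s = -10 (s = -5 - 5 = -10)
h = 1 (h = 1 + 0 = 1)
l = 0
(h*s)*l = (1*(-10))*0 = -10*0 = 0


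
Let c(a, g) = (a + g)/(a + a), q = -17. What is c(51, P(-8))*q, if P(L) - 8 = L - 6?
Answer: -15/2 ≈ -7.5000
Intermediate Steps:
P(L) = 2 + L (P(L) = 8 + (L - 6) = 8 + (-6 + L) = 2 + L)
c(a, g) = (a + g)/(2*a) (c(a, g) = (a + g)/((2*a)) = (a + g)*(1/(2*a)) = (a + g)/(2*a))
c(51, P(-8))*q = ((½)*(51 + (2 - 8))/51)*(-17) = ((½)*(1/51)*(51 - 6))*(-17) = ((½)*(1/51)*45)*(-17) = (15/34)*(-17) = -15/2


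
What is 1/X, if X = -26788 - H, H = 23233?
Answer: -1/50021 ≈ -1.9992e-5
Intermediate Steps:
X = -50021 (X = -26788 - 1*23233 = -26788 - 23233 = -50021)
1/X = 1/(-50021) = -1/50021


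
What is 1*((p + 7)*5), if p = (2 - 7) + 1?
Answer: 15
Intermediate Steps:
p = -4 (p = -5 + 1 = -4)
1*((p + 7)*5) = 1*((-4 + 7)*5) = 1*(3*5) = 1*15 = 15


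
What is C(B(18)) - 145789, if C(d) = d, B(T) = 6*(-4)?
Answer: -145813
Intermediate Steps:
B(T) = -24
C(B(18)) - 145789 = -24 - 145789 = -145813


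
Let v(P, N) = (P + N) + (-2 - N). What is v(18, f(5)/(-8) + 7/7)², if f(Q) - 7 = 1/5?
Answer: 256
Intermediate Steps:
f(Q) = 36/5 (f(Q) = 7 + 1/5 = 7 + ⅕ = 36/5)
v(P, N) = -2 + P (v(P, N) = (N + P) + (-2 - N) = -2 + P)
v(18, f(5)/(-8) + 7/7)² = (-2 + 18)² = 16² = 256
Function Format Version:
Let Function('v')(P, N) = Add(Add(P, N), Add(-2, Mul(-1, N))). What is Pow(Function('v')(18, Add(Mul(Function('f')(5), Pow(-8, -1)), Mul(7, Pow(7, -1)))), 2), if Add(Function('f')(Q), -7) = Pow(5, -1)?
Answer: 256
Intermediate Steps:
Function('f')(Q) = Rational(36, 5) (Function('f')(Q) = Add(7, Pow(5, -1)) = Add(7, Rational(1, 5)) = Rational(36, 5))
Function('v')(P, N) = Add(-2, P) (Function('v')(P, N) = Add(Add(N, P), Add(-2, Mul(-1, N))) = Add(-2, P))
Pow(Function('v')(18, Add(Mul(Function('f')(5), Pow(-8, -1)), Mul(7, Pow(7, -1)))), 2) = Pow(Add(-2, 18), 2) = Pow(16, 2) = 256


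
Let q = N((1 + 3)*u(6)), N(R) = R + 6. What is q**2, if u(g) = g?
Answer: 900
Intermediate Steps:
N(R) = 6 + R
q = 30 (q = 6 + (1 + 3)*6 = 6 + 4*6 = 6 + 24 = 30)
q**2 = 30**2 = 900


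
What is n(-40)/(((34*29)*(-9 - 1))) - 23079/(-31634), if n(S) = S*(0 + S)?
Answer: 8847227/15595562 ≈ 0.56729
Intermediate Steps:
n(S) = S² (n(S) = S*S = S²)
n(-40)/(((34*29)*(-9 - 1))) - 23079/(-31634) = (-40)²/(((34*29)*(-9 - 1))) - 23079/(-31634) = 1600/((986*(-10))) - 23079*(-1/31634) = 1600/(-9860) + 23079/31634 = 1600*(-1/9860) + 23079/31634 = -80/493 + 23079/31634 = 8847227/15595562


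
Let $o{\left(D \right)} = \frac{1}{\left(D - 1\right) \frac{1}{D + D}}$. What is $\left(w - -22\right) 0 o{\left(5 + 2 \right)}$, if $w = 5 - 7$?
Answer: $0$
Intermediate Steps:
$w = -2$
$o{\left(D \right)} = \frac{2 D}{-1 + D}$ ($o{\left(D \right)} = \frac{1}{\left(-1 + D\right) \frac{1}{2 D}} = \frac{1}{\frac{1}{2} \frac{1}{D} \left(-1 + D\right)} = \frac{2 D}{-1 + D}$)
$\left(w - -22\right) 0 o{\left(5 + 2 \right)} = \left(-2 - -22\right) 0 \frac{2 \left(5 + 2\right)}{-1 + \left(5 + 2\right)} = \left(-2 + 22\right) 0 \cdot 2 \cdot 7 \frac{1}{-1 + 7} = 20 \cdot 0 \cdot 2 \cdot 7 \cdot \frac{1}{6} = 0 \cdot 2 \cdot 7 \cdot \frac{1}{6} = 0 \cdot \frac{7}{3} = 0$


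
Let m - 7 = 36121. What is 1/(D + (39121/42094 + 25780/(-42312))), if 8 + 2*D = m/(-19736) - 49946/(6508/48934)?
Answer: -893615033007294/167801170003107034697 ≈ -5.3254e-6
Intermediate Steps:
m = 36128 (m = 7 + 36121 = 36128)
D = -1507411960601/8027618 (D = -4 + (36128/(-19736) - 49946/(6508/48934))/2 = -4 + (36128*(-1/19736) - 49946/(6508*(1/48934)))/2 = -4 + (-4516/2467 - 49946/3254/24467)/2 = -4 + (-4516/2467 - 49946*24467/3254)/2 = -4 + (-4516/2467 - 611014391/1627)/2 = -4 + (1/2)*(-1507379850129/4013809) = -4 - 1507379850129/8027618 = -1507411960601/8027618 ≈ -1.8778e+5)
1/(D + (39121/42094 + 25780/(-42312))) = 1/(-1507411960601/8027618 + (39121/42094 + 25780/(-42312))) = 1/(-1507411960601/8027618 + (39121*(1/42094) + 25780*(-1/42312))) = 1/(-1507411960601/8027618 + (39121/42094 - 6445/10578)) = 1/(-1507411960601/8027618 + 35631527/111317583) = 1/(-167801170003107034697/893615033007294) = -893615033007294/167801170003107034697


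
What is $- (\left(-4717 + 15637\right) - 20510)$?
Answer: $9590$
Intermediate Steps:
$- (\left(-4717 + 15637\right) - 20510) = - (10920 - 20510) = \left(-1\right) \left(-9590\right) = 9590$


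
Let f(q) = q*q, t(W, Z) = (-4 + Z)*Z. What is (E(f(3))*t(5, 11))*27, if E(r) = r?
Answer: 18711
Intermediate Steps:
t(W, Z) = Z*(-4 + Z)
f(q) = q**2
(E(f(3))*t(5, 11))*27 = (3**2*(11*(-4 + 11)))*27 = (9*(11*7))*27 = (9*77)*27 = 693*27 = 18711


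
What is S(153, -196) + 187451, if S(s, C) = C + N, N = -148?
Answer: 187107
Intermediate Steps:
S(s, C) = -148 + C (S(s, C) = C - 148 = -148 + C)
S(153, -196) + 187451 = (-148 - 196) + 187451 = -344 + 187451 = 187107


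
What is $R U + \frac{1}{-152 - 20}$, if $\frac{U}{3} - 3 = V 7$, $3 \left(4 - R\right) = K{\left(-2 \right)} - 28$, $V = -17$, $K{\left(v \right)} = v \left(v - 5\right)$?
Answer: $- \frac{518753}{172} \approx -3016.0$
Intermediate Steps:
$K{\left(v \right)} = v \left(-5 + v\right)$
$R = \frac{26}{3}$ ($R = 4 - \frac{- 2 \left(-5 - 2\right) - 28}{3} = 4 - \frac{\left(-2\right) \left(-7\right) - 28}{3} = 4 - \frac{14 - 28}{3} = 4 - - \frac{14}{3} = 4 + \frac{14}{3} = \frac{26}{3} \approx 8.6667$)
$U = -348$ ($U = 9 + 3 \left(\left(-17\right) 7\right) = 9 + 3 \left(-119\right) = 9 - 357 = -348$)
$R U + \frac{1}{-152 - 20} = \frac{26}{3} \left(-348\right) + \frac{1}{-152 - 20} = -3016 + \frac{1}{-172} = -3016 - \frac{1}{172} = - \frac{518753}{172}$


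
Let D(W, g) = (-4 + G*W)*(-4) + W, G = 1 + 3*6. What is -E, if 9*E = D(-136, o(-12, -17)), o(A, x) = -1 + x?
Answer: -10216/9 ≈ -1135.1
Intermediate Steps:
G = 19 (G = 1 + 18 = 19)
D(W, g) = 16 - 75*W (D(W, g) = (-4 + 19*W)*(-4) + W = (16 - 76*W) + W = 16 - 75*W)
E = 10216/9 (E = (16 - 75*(-136))/9 = (16 + 10200)/9 = (1/9)*10216 = 10216/9 ≈ 1135.1)
-E = -1*10216/9 = -10216/9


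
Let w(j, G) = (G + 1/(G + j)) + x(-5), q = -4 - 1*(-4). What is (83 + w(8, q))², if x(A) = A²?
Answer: 748225/64 ≈ 11691.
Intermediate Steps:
q = 0 (q = -4 + 4 = 0)
w(j, G) = 25 + G + 1/(G + j) (w(j, G) = (G + 1/(G + j)) + (-5)² = (G + 1/(G + j)) + 25 = 25 + G + 1/(G + j))
(83 + w(8, q))² = (83 + (1 + 0² + 25*0 + 25*8 + 0*8)/(0 + 8))² = (83 + (1 + 0 + 0 + 200 + 0)/8)² = (83 + (⅛)*201)² = (83 + 201/8)² = (865/8)² = 748225/64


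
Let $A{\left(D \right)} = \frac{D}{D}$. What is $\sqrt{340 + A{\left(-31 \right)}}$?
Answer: $\sqrt{341} \approx 18.466$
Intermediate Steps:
$A{\left(D \right)} = 1$
$\sqrt{340 + A{\left(-31 \right)}} = \sqrt{340 + 1} = \sqrt{341}$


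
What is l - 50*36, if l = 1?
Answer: -1799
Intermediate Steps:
l - 50*36 = 1 - 50*36 = 1 - 1800 = -1799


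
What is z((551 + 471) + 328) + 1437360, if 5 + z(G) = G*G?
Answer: 3259855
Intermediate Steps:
z(G) = -5 + G² (z(G) = -5 + G*G = -5 + G²)
z((551 + 471) + 328) + 1437360 = (-5 + ((551 + 471) + 328)²) + 1437360 = (-5 + (1022 + 328)²) + 1437360 = (-5 + 1350²) + 1437360 = (-5 + 1822500) + 1437360 = 1822495 + 1437360 = 3259855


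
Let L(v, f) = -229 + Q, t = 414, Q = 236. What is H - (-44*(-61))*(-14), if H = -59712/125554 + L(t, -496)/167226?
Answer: 394465849256735/10497946602 ≈ 37576.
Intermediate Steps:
L(v, f) = 7 (L(v, f) = -229 + 236 = 7)
H = -4992260017/10497946602 (H = -59712/125554 + 7/167226 = -59712*1/125554 + 7*(1/167226) = -29856/62777 + 7/167226 = -4992260017/10497946602 ≈ -0.47555)
H - (-44*(-61))*(-14) = -4992260017/10497946602 - (-44*(-61))*(-14) = -4992260017/10497946602 - 2684*(-14) = -4992260017/10497946602 - 1*(-37576) = -4992260017/10497946602 + 37576 = 394465849256735/10497946602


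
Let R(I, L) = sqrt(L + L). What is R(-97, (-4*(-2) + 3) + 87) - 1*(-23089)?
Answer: 23103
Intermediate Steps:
R(I, L) = sqrt(2)*sqrt(L) (R(I, L) = sqrt(2*L) = sqrt(2)*sqrt(L))
R(-97, (-4*(-2) + 3) + 87) - 1*(-23089) = sqrt(2)*sqrt((-4*(-2) + 3) + 87) - 1*(-23089) = sqrt(2)*sqrt((8 + 3) + 87) + 23089 = sqrt(2)*sqrt(11 + 87) + 23089 = sqrt(2)*sqrt(98) + 23089 = sqrt(2)*(7*sqrt(2)) + 23089 = 14 + 23089 = 23103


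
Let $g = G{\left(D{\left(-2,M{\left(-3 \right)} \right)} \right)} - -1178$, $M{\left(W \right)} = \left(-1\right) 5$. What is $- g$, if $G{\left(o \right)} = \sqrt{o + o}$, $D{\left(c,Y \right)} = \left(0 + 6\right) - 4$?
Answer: $-1180$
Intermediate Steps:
$M{\left(W \right)} = -5$
$D{\left(c,Y \right)} = 2$ ($D{\left(c,Y \right)} = 6 - 4 = 2$)
$G{\left(o \right)} = \sqrt{2} \sqrt{o}$ ($G{\left(o \right)} = \sqrt{2 o} = \sqrt{2} \sqrt{o}$)
$g = 1180$ ($g = \sqrt{2} \sqrt{2} - -1178 = 2 + 1178 = 1180$)
$- g = \left(-1\right) 1180 = -1180$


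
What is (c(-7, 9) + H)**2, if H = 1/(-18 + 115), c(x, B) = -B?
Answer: 760384/9409 ≈ 80.815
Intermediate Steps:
H = 1/97 ≈ 0.010309
(c(-7, 9) + H)**2 = (-1*9 + 1/97)**2 = (-9 + 1/97)**2 = (-872/97)**2 = 760384/9409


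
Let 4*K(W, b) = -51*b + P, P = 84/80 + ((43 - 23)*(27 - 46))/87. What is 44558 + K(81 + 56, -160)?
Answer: 324316307/6960 ≈ 46597.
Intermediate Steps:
P = -5773/1740 (P = 84*(1/80) + (20*(-19))*(1/87) = 21/20 - 380*1/87 = 21/20 - 380/87 = -5773/1740 ≈ -3.3178)
K(W, b) = -5773/6960 - 51*b/4 (K(W, b) = (-51*b - 5773/1740)/4 = (-5773/1740 - 51*b)/4 = -5773/6960 - 51*b/4)
44558 + K(81 + 56, -160) = 44558 + (-5773/6960 - 51/4*(-160)) = 44558 + (-5773/6960 + 2040) = 44558 + 14192627/6960 = 324316307/6960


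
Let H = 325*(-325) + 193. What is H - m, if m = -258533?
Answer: 153101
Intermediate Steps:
H = -105432 (H = -105625 + 193 = -105432)
H - m = -105432 - 1*(-258533) = -105432 + 258533 = 153101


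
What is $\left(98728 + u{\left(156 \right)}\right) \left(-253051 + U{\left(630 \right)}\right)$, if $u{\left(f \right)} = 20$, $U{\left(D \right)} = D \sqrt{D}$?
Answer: $-24988280148 + 186633720 \sqrt{70} \approx -2.3427 \cdot 10^{10}$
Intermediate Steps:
$U{\left(D \right)} = D^{\frac{3}{2}}$
$\left(98728 + u{\left(156 \right)}\right) \left(-253051 + U{\left(630 \right)}\right) = \left(98728 + 20\right) \left(-253051 + 630^{\frac{3}{2}}\right) = 98748 \left(-253051 + 1890 \sqrt{70}\right) = -24988280148 + 186633720 \sqrt{70}$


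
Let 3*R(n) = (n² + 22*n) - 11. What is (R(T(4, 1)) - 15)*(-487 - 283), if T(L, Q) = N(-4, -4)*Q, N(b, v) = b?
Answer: 98560/3 ≈ 32853.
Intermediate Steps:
T(L, Q) = -4*Q
R(n) = -11/3 + n²/3 + 22*n/3 (R(n) = ((n² + 22*n) - 11)/3 = (-11 + n² + 22*n)/3 = -11/3 + n²/3 + 22*n/3)
(R(T(4, 1)) - 15)*(-487 - 283) = ((-11/3 + (-4*1)²/3 + 22*(-4*1)/3) - 15)*(-487 - 283) = ((-11/3 + (⅓)*(-4)² + (22/3)*(-4)) - 15)*(-770) = ((-11/3 + (⅓)*16 - 88/3) - 15)*(-770) = ((-11/3 + 16/3 - 88/3) - 15)*(-770) = (-83/3 - 15)*(-770) = -128/3*(-770) = 98560/3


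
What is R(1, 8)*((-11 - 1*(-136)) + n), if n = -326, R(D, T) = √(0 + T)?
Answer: -402*√2 ≈ -568.51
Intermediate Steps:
R(D, T) = √T
R(1, 8)*((-11 - 1*(-136)) + n) = √8*((-11 - 1*(-136)) - 326) = (2*√2)*((-11 + 136) - 326) = (2*√2)*(125 - 326) = (2*√2)*(-201) = -402*√2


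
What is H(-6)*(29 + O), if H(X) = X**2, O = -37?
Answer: -288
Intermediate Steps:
H(-6)*(29 + O) = (-6)**2*(29 - 37) = 36*(-8) = -288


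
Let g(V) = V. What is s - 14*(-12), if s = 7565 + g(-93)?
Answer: 7640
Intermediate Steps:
s = 7472 (s = 7565 - 93 = 7472)
s - 14*(-12) = 7472 - 14*(-12) = 7472 + 168 = 7640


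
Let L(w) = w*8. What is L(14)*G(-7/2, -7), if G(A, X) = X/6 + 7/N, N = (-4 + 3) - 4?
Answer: -4312/15 ≈ -287.47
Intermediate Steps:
N = -5 (N = -1 - 4 = -5)
L(w) = 8*w
G(A, X) = -7/5 + X/6 (G(A, X) = X/6 + 7/(-5) = X*(⅙) + 7*(-⅕) = X/6 - 7/5 = -7/5 + X/6)
L(14)*G(-7/2, -7) = (8*14)*(-7/5 + (⅙)*(-7)) = 112*(-7/5 - 7/6) = 112*(-77/30) = -4312/15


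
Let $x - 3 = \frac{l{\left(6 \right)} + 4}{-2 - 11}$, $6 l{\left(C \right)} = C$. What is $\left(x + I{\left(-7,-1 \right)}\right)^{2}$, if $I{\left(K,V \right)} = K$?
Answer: $\frac{3249}{169} \approx 19.225$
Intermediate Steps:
$l{\left(C \right)} = \frac{C}{6}$
$x = \frac{34}{13}$ ($x = 3 + \frac{\frac{1}{6} \cdot 6 + 4}{-2 - 11} = 3 + \frac{1 + 4}{-13} = 3 + 5 \left(- \frac{1}{13}\right) = 3 - \frac{5}{13} = \frac{34}{13} \approx 2.6154$)
$\left(x + I{\left(-7,-1 \right)}\right)^{2} = \left(\frac{34}{13} - 7\right)^{2} = \left(- \frac{57}{13}\right)^{2} = \frac{3249}{169}$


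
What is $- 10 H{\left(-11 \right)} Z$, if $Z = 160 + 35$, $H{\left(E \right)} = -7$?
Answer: $13650$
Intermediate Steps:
$Z = 195$
$- 10 H{\left(-11 \right)} Z = \left(-10\right) \left(-7\right) 195 = 70 \cdot 195 = 13650$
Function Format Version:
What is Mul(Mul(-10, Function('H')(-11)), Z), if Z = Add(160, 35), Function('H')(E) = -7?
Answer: 13650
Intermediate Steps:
Z = 195
Mul(Mul(-10, Function('H')(-11)), Z) = Mul(Mul(-10, -7), 195) = Mul(70, 195) = 13650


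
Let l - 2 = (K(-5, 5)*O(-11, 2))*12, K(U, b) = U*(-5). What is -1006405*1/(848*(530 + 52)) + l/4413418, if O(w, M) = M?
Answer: -2220694416809/1089090333024 ≈ -2.0390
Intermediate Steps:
K(U, b) = -5*U
l = 602 (l = 2 + (-5*(-5)*2)*12 = 2 + (25*2)*12 = 2 + 50*12 = 2 + 600 = 602)
-1006405*1/(848*(530 + 52)) + l/4413418 = -1006405*1/(848*(530 + 52)) + 602/4413418 = -1006405/(848*582) + 602*(1/4413418) = -1006405/493536 + 301/2206709 = -2220694416809/1089090333024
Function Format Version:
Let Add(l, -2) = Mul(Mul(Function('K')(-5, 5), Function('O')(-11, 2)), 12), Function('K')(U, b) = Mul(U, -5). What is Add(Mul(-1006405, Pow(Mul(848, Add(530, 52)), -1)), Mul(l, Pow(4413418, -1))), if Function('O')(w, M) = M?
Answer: Rational(-2220694416809, 1089090333024) ≈ -2.0390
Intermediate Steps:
Function('K')(U, b) = Mul(-5, U)
l = 602 (l = Add(2, Mul(Mul(Mul(-5, -5), 2), 12)) = Add(2, Mul(Mul(25, 2), 12)) = Add(2, Mul(50, 12)) = Add(2, 600) = 602)
Add(Mul(-1006405, Pow(Mul(848, Add(530, 52)), -1)), Mul(l, Pow(4413418, -1))) = Add(Mul(-1006405, Pow(Mul(848, Add(530, 52)), -1)), Mul(602, Pow(4413418, -1))) = Add(Mul(-1006405, Pow(Mul(848, 582), -1)), Mul(602, Rational(1, 4413418))) = Add(Mul(-1006405, Pow(493536, -1)), Rational(301, 2206709)) = Add(Mul(-1006405, Rational(1, 493536)), Rational(301, 2206709)) = Add(Rational(-1006405, 493536), Rational(301, 2206709)) = Rational(-2220694416809, 1089090333024)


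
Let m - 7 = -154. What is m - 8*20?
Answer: -307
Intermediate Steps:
m = -147 (m = 7 - 154 = -147)
m - 8*20 = -147 - 8*20 = -147 - 160 = -307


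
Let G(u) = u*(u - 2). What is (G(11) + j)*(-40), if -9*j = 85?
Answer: -32240/9 ≈ -3582.2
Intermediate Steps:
j = -85/9 (j = -1/9*85 = -85/9 ≈ -9.4444)
G(u) = u*(-2 + u)
(G(11) + j)*(-40) = (11*(-2 + 11) - 85/9)*(-40) = (11*9 - 85/9)*(-40) = (99 - 85/9)*(-40) = (806/9)*(-40) = -32240/9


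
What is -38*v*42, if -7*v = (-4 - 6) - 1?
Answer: -2508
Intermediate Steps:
v = 11/7 (v = -((-4 - 6) - 1)/7 = -(-10 - 1)/7 = -⅐*(-11) = 11/7 ≈ 1.5714)
-38*v*42 = -38*11/7*42 = -418/7*42 = -2508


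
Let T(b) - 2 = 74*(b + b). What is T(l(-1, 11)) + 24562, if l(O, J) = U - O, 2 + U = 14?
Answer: 26488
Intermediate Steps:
U = 12 (U = -2 + 14 = 12)
l(O, J) = 12 - O
T(b) = 2 + 148*b (T(b) = 2 + 74*(b + b) = 2 + 74*(2*b) = 2 + 148*b)
T(l(-1, 11)) + 24562 = (2 + 148*(12 - 1*(-1))) + 24562 = (2 + 148*(12 + 1)) + 24562 = (2 + 148*13) + 24562 = (2 + 1924) + 24562 = 1926 + 24562 = 26488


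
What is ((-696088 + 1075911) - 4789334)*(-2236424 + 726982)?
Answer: 6655901102862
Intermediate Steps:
((-696088 + 1075911) - 4789334)*(-2236424 + 726982) = (379823 - 4789334)*(-1509442) = -4409511*(-1509442) = 6655901102862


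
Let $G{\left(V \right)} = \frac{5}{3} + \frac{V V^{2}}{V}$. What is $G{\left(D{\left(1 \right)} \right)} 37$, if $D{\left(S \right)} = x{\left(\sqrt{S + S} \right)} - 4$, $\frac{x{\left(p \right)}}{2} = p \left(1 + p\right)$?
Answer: $\frac{1073}{3} \approx 357.67$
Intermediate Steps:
$x{\left(p \right)} = 2 p \left(1 + p\right)$
$D{\left(S \right)} = -4 + 2 \sqrt{2} \sqrt{S} \left(1 + \sqrt{2} \sqrt{S}\right)$ ($D{\left(S \right)} = 2 \sqrt{S + S} \left(1 + \sqrt{S + S}\right) - 4 = 2 \sqrt{2 S} \left(1 + \sqrt{2 S}\right) - 4 = 2 \sqrt{2} \sqrt{S} \left(1 + \sqrt{2} \sqrt{S}\right) - 4 = -4 + 2 \sqrt{2} \sqrt{S} \left(1 + \sqrt{2} \sqrt{S}\right)$)
$G{\left(V \right)} = \frac{5}{3} + V^{2}$ ($G{\left(V \right)} = 5 \cdot \frac{1}{3} + \frac{V^{3}}{V} = \frac{5}{3} + V^{2}$)
$G{\left(D{\left(1 \right)} \right)} 37 = \left(\frac{5}{3} + \left(-4 + 4 \cdot 1 + 2 \sqrt{2} \sqrt{1}\right)^{2}\right) 37 = \left(\frac{5}{3} + \left(-4 + 4 + 2 \sqrt{2} \cdot 1\right)^{2}\right) 37 = \left(\frac{5}{3} + \left(-4 + 4 + 2 \sqrt{2}\right)^{2}\right) 37 = \left(\frac{5}{3} + \left(2 \sqrt{2}\right)^{2}\right) 37 = \left(\frac{5}{3} + 8\right) 37 = \frac{29}{3} \cdot 37 = \frac{1073}{3}$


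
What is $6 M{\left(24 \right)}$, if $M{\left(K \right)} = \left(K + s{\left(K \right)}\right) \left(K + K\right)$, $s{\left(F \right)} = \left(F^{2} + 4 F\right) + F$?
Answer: $207360$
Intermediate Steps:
$s{\left(F \right)} = F^{2} + 5 F$
$M{\left(K \right)} = 2 K \left(K + K \left(5 + K\right)\right)$ ($M{\left(K \right)} = \left(K + K \left(5 + K\right)\right) \left(K + K\right) = \left(K + K \left(5 + K\right)\right) 2 K = 2 K \left(K + K \left(5 + K\right)\right)$)
$6 M{\left(24 \right)} = 6 \cdot 2 \cdot 24^{2} \left(6 + 24\right) = 6 \cdot 2 \cdot 576 \cdot 30 = 6 \cdot 34560 = 207360$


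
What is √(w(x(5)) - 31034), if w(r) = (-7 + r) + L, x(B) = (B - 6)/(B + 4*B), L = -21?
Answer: I*√776551/5 ≈ 176.24*I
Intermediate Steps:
x(B) = (-6 + B)/(5*B) (x(B) = (-6 + B)/((5*B)) = (-6 + B)*(1/(5*B)) = (-6 + B)/(5*B))
w(r) = -28 + r (w(r) = (-7 + r) - 21 = -28 + r)
√(w(x(5)) - 31034) = √((-28 + (⅕)*(-6 + 5)/5) - 31034) = √((-28 + (⅕)*(⅕)*(-1)) - 31034) = √((-28 - 1/25) - 31034) = √(-701/25 - 31034) = √(-776551/25) = I*√776551/5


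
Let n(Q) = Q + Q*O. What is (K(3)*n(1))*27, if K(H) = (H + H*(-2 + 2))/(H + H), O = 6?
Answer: 189/2 ≈ 94.500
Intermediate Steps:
K(H) = 1/2 (K(H) = (H + H*0)/((2*H)) = (H + 0)*(1/(2*H)) = H*(1/(2*H)) = 1/2)
n(Q) = 7*Q (n(Q) = Q + Q*6 = Q + 6*Q = 7*Q)
(K(3)*n(1))*27 = ((7*1)/2)*27 = ((1/2)*7)*27 = (7/2)*27 = 189/2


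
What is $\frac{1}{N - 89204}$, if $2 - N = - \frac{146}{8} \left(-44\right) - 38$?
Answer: $- \frac{1}{89967} \approx -1.1115 \cdot 10^{-5}$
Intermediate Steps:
$N = -763$ ($N = 2 - \left(- \frac{146}{8} \left(-44\right) - 38\right) = 2 - \left(\left(-146\right) \frac{1}{8} \left(-44\right) - 38\right) = 2 - \left(\left(- \frac{73}{4}\right) \left(-44\right) - 38\right) = 2 - \left(803 - 38\right) = 2 - 765 = -763$)
$\frac{1}{N - 89204} = \frac{1}{-763 - 89204} = \frac{1}{-89967} = - \frac{1}{89967}$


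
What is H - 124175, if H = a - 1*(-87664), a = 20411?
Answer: -16100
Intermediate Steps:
H = 108075 (H = 20411 - 1*(-87664) = 20411 + 87664 = 108075)
H - 124175 = 108075 - 124175 = -16100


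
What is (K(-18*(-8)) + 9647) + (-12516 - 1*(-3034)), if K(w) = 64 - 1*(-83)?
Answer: 312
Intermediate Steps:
K(w) = 147 (K(w) = 64 + 83 = 147)
(K(-18*(-8)) + 9647) + (-12516 - 1*(-3034)) = (147 + 9647) + (-12516 - 1*(-3034)) = 9794 + (-12516 + 3034) = 9794 - 9482 = 312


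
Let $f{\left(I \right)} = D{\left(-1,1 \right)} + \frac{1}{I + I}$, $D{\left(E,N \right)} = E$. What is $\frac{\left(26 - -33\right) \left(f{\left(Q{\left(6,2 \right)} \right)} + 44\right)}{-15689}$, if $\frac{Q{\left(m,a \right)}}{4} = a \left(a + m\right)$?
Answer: $- \frac{324795}{2008192} \approx -0.16174$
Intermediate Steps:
$Q{\left(m,a \right)} = 4 a \left(a + m\right)$
$f{\left(I \right)} = -1 + \frac{1}{2 I}$ ($f{\left(I \right)} = -1 + \frac{1}{I + I} = -1 + \frac{1}{2 I}$)
$\frac{\left(26 - -33\right) \left(f{\left(Q{\left(6,2 \right)} \right)} + 44\right)}{-15689} = \frac{\left(26 - -33\right) \left(\frac{\frac{1}{2} - 4 \cdot 2 \left(2 + 6\right)}{4 \cdot 2 \left(2 + 6\right)} + 44\right)}{-15689} = \left(26 + 33\right) \left(\frac{\frac{1}{2} - 4 \cdot 2 \cdot 8}{4 \cdot 2 \cdot 8} + 44\right) \left(- \frac{1}{15689}\right) = 59 \left(\frac{\frac{1}{2} - 64}{64} + 44\right) \left(- \frac{1}{15689}\right) = 59 \left(\frac{1}{64} \left(- \frac{127}{2}\right) + 44\right) \left(- \frac{1}{15689}\right) = 59 \left(- \frac{127}{128} + 44\right) \left(- \frac{1}{15689}\right) = 59 \cdot \frac{5505}{128} \left(- \frac{1}{15689}\right) = \frac{324795}{128} \left(- \frac{1}{15689}\right) = - \frac{324795}{2008192}$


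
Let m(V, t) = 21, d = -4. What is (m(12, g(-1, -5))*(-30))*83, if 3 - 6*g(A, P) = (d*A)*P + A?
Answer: -52290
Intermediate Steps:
g(A, P) = 1/2 - A/6 + 2*A*P/3 (g(A, P) = 1/2 - ((-4*A)*P + A)/6 = 1/2 - (-4*A*P + A)/6 = 1/2 - (A - 4*A*P)/6 = 1/2 + (-A/6 + 2*A*P/3) = 1/2 - A/6 + 2*A*P/3)
(m(12, g(-1, -5))*(-30))*83 = (21*(-30))*83 = -630*83 = -52290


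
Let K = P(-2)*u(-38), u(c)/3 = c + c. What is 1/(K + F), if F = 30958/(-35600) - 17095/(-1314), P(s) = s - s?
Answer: 11694600/141975797 ≈ 0.082370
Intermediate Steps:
P(s) = 0
u(c) = 6*c (u(c) = 3*(c + c) = 3*(2*c) = 6*c)
K = 0 (K = 0*(6*(-38)) = 0*(-228) = 0)
F = 141975797/11694600 (F = 30958*(-1/35600) - 17095*(-1/1314) = -15479/17800 + 17095/1314 = 141975797/11694600 ≈ 12.140)
1/(K + F) = 1/(0 + 141975797/11694600) = 1/(141975797/11694600) = 11694600/141975797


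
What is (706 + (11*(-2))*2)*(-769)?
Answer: -509078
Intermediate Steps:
(706 + (11*(-2))*2)*(-769) = (706 - 22*2)*(-769) = (706 - 44)*(-769) = 662*(-769) = -509078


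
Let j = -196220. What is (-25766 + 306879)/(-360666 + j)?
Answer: -281113/556886 ≈ -0.50479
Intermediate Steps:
(-25766 + 306879)/(-360666 + j) = (-25766 + 306879)/(-360666 - 196220) = 281113/(-556886) = 281113*(-1/556886) = -281113/556886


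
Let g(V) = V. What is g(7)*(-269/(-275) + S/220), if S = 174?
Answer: 6811/550 ≈ 12.384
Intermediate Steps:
g(7)*(-269/(-275) + S/220) = 7*(-269/(-275) + 174/220) = 7*(-269*(-1/275) + 174*(1/220)) = 7*(269/275 + 87/110) = 7*(973/550) = 6811/550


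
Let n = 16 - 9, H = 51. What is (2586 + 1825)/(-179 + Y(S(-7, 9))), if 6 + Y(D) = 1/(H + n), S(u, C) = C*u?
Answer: -255838/10729 ≈ -23.845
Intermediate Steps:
n = 7
Y(D) = -347/58 (Y(D) = -6 + 1/(51 + 7) = -6 + 1/58 = -347/58)
(2586 + 1825)/(-179 + Y(S(-7, 9))) = (2586 + 1825)/(-179 - 347/58) = 4411/(-10729/58) = 4411*(-58/10729) = -255838/10729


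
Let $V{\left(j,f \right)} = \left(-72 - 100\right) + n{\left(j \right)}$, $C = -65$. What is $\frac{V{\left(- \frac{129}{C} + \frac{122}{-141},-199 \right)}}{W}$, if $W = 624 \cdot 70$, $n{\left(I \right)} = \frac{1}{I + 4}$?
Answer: $- \frac{8060903}{2049421920} \approx -0.0039333$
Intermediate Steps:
$n{\left(I \right)} = \frac{1}{4 + I}$
$W = 43680$
$V{\left(j,f \right)} = -172 + \frac{1}{4 + j}$ ($V{\left(j,f \right)} = \left(-72 - 100\right) + \frac{1}{4 + j} = -172 + \frac{1}{4 + j}$)
$\frac{V{\left(- \frac{129}{C} + \frac{122}{-141},-199 \right)}}{W} = \frac{\frac{1}{4 + \left(- \frac{129}{-65} + \frac{122}{-141}\right)} \left(-687 - 172 \left(- \frac{129}{-65} + \frac{122}{-141}\right)\right)}{43680} = \frac{-687 - 172 \left(\left(-129\right) \left(- \frac{1}{65}\right) + 122 \left(- \frac{1}{141}\right)\right)}{4 + \left(\left(-129\right) \left(- \frac{1}{65}\right) + 122 \left(- \frac{1}{141}\right)\right)} \frac{1}{43680} = \frac{-687 - 172 \left(\frac{129}{65} - \frac{122}{141}\right)}{4 + \left(\frac{129}{65} - \frac{122}{141}\right)} \frac{1}{43680} = \frac{-687 - \frac{1764548}{9165}}{4 + \frac{10259}{9165}} \cdot \frac{1}{43680} = \frac{-687 - \frac{1764548}{9165}}{\frac{46919}{9165}} \cdot \frac{1}{43680} = \frac{9165}{46919} \left(- \frac{8060903}{9165}\right) \frac{1}{43680} = \left(- \frac{8060903}{46919}\right) \frac{1}{43680} = - \frac{8060903}{2049421920}$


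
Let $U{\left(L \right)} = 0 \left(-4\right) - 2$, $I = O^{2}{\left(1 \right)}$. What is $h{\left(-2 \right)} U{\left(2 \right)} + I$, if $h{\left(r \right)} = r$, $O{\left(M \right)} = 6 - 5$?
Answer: $5$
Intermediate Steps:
$O{\left(M \right)} = 1$ ($O{\left(M \right)} = 6 - 5 = 1$)
$I = 1$ ($I = 1^{2} = 1$)
$U{\left(L \right)} = -2$ ($U{\left(L \right)} = 0 - 2 = -2$)
$h{\left(-2 \right)} U{\left(2 \right)} + I = \left(-2\right) \left(-2\right) + 1 = 4 + 1 = 5$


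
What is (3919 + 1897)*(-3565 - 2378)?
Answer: -34564488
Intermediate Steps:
(3919 + 1897)*(-3565 - 2378) = 5816*(-5943) = -34564488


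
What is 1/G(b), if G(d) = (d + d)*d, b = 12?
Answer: 1/288 ≈ 0.0034722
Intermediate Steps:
G(d) = 2*d**2 (G(d) = (2*d)*d = 2*d**2)
1/G(b) = 1/(2*12**2) = 1/(2*144) = 1/288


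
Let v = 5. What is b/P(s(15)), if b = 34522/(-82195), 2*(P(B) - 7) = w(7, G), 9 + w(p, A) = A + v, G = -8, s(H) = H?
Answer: -34522/82195 ≈ -0.42000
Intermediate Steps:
w(p, A) = -4 + A (w(p, A) = -9 + (A + 5) = -9 + (5 + A) = -4 + A)
P(B) = 1 (P(B) = 7 + (-4 - 8)/2 = 7 + (½)*(-12) = 7 - 6 = 1)
b = -34522/82195 (b = 34522*(-1/82195) = -34522/82195 ≈ -0.42000)
b/P(s(15)) = -34522/82195/1 = -34522/82195*1 = -34522/82195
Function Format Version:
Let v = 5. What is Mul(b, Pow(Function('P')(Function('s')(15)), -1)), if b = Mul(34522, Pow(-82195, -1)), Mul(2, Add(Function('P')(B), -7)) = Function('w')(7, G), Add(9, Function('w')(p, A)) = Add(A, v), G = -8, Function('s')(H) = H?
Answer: Rational(-34522, 82195) ≈ -0.42000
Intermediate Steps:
Function('w')(p, A) = Add(-4, A) (Function('w')(p, A) = Add(-9, Add(A, 5)) = Add(-9, Add(5, A)) = Add(-4, A))
Function('P')(B) = 1 (Function('P')(B) = Add(7, Mul(Rational(1, 2), Add(-4, -8))) = Add(7, Mul(Rational(1, 2), -12)) = Add(7, -6) = 1)
b = Rational(-34522, 82195) (b = Mul(34522, Rational(-1, 82195)) = Rational(-34522, 82195) ≈ -0.42000)
Mul(b, Pow(Function('P')(Function('s')(15)), -1)) = Mul(Rational(-34522, 82195), Pow(1, -1)) = Mul(Rational(-34522, 82195), 1) = Rational(-34522, 82195)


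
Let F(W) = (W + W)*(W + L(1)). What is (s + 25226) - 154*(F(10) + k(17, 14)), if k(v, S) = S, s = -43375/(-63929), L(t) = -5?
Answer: 490378805/63929 ≈ 7670.7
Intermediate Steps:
s = 43375/63929 (s = -43375*(-1/63929) = 43375/63929 ≈ 0.67849)
F(W) = 2*W*(-5 + W) (F(W) = (W + W)*(W - 5) = (2*W)*(-5 + W) = 2*W*(-5 + W))
(s + 25226) - 154*(F(10) + k(17, 14)) = (43375/63929 + 25226) - 154*(2*10*(-5 + 10) + 14) = 1612716329/63929 - 154*(2*10*5 + 14) = 1612716329/63929 - 154*(100 + 14) = 1612716329/63929 - 154*114 = 1612716329/63929 - 17556 = 490378805/63929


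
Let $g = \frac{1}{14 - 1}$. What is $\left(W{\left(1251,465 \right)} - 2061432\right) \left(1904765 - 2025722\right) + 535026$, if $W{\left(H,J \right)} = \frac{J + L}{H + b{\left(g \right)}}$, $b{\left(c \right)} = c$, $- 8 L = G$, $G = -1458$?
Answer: $\frac{16221395012465451}{65056} \approx 2.4935 \cdot 10^{11}$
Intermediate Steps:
$L = \frac{729}{4}$ ($L = \left(- \frac{1}{8}\right) \left(-1458\right) = \frac{729}{4} \approx 182.25$)
$g = \frac{1}{13} \approx 0.076923$
$W{\left(H,J \right)} = \frac{\frac{729}{4} + J}{\frac{1}{13} + H}$ ($W{\left(H,J \right)} = \frac{J + \frac{729}{4}}{H + \frac{1}{13}} = \frac{\frac{729}{4} + J}{\frac{1}{13} + H}$)
$\left(W{\left(1251,465 \right)} - 2061432\right) \left(1904765 - 2025722\right) + 535026 = \left(\frac{13 \left(729 + 4 \cdot 465\right)}{4 \left(1 + 13 \cdot 1251\right)} - 2061432\right) \left(1904765 - 2025722\right) + 535026 = \left(\frac{13 \left(729 + 1860\right)}{4 \left(1 + 16263\right)} - 2061432\right) \left(-120957\right) + 535026 = \left(\frac{13}{4} \cdot \frac{1}{16264} \cdot 2589 - 2061432\right) \left(-120957\right) + 535026 = \left(\frac{33657}{65056} - 2061432\right) \left(-120957\right) + 535026 = \left(- \frac{134108486535}{65056}\right) \left(-120957\right) + 535026 = \frac{16221360205813995}{65056} + 535026 = \frac{16221395012465451}{65056}$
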